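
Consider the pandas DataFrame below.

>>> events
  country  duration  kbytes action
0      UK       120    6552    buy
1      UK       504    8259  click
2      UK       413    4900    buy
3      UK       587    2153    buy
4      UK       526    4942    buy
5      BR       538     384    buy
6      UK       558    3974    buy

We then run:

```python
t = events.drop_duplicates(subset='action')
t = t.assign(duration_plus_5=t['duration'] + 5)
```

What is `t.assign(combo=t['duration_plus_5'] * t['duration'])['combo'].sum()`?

271536

drop duplicate action (keep=first):
  country  duration  kbytes action
0      UK       120    6552    buy
1      UK       504    8259  click
add column duration_plus_5 = t['duration'] + 5:
  country  duration  kbytes action  duration_plus_5
0      UK       120    6552    buy              125
1      UK       504    8259  click              509
add column combo = t['duration_plus_5'] * t['duration']:
  country  duration  kbytes action  duration_plus_5   combo
0      UK       120    6552    buy              125   15000
1      UK       504    8259  click              509  256536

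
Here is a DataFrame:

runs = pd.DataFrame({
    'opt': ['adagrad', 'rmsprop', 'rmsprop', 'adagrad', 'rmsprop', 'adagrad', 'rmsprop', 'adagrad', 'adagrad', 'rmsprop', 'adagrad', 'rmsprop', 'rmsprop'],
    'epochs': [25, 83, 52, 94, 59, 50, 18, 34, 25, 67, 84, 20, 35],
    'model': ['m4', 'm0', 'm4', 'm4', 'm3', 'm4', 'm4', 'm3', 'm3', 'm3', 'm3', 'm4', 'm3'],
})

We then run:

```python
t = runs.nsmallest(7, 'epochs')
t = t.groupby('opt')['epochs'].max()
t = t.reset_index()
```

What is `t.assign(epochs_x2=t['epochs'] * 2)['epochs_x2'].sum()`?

take 7 rows with smallest epochs:
        opt  epochs model
6   rmsprop      18    m4
11  rmsprop      20    m4
0   adagrad      25    m4
8   adagrad      25    m3
7   adagrad      34    m3
12  rmsprop      35    m3
5   adagrad      50    m4
group by opt, max of epochs:
opt
adagrad    50
rmsprop    35
Name: epochs, dtype: int64
reset_index():
       opt  epochs
0  adagrad      50
1  rmsprop      35
add column epochs_x2 = t['epochs'] * 2:
       opt  epochs  epochs_x2
0  adagrad      50        100
1  rmsprop      35         70

170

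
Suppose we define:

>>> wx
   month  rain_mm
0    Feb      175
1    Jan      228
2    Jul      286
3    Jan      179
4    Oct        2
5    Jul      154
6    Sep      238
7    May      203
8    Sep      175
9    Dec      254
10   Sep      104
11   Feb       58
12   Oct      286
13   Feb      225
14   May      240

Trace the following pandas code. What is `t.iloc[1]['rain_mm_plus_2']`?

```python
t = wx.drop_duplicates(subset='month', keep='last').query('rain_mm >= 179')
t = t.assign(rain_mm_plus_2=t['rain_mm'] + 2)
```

drop duplicate month (keep=last):
   month  rain_mm
3    Jan      179
5    Jul      154
9    Dec      254
10   Sep      104
12   Oct      286
13   Feb      225
14   May      240
filter rows where rain_mm >= 179:
   month  rain_mm
3    Jan      179
9    Dec      254
12   Oct      286
13   Feb      225
14   May      240
add column rain_mm_plus_2 = t['rain_mm'] + 2:
   month  rain_mm  rain_mm_plus_2
3    Jan      179             181
9    Dec      254             256
12   Oct      286             288
13   Feb      225             227
14   May      240             242
Finally, value at position 1, column 'rain_mm_plus_2' = 256.

256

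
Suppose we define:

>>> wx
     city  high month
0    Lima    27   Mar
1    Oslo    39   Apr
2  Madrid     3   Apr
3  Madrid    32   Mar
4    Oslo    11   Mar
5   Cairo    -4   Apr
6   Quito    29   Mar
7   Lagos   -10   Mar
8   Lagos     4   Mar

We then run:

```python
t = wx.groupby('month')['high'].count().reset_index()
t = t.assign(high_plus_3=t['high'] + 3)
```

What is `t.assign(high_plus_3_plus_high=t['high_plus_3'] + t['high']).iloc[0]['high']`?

group by month, count of high:
month
Apr    3
Mar    6
Name: high, dtype: int64
reset_index():
  month  high
0   Apr     3
1   Mar     6
add column high_plus_3 = t['high'] + 3:
  month  high  high_plus_3
0   Apr     3            6
1   Mar     6            9
add column high_plus_3_plus_high = t['high_plus_3'] + t['high']:
  month  high  high_plus_3  high_plus_3_plus_high
0   Apr     3            6                      9
1   Mar     6            9                     15
The value at position 0, column 'high' is 3.

3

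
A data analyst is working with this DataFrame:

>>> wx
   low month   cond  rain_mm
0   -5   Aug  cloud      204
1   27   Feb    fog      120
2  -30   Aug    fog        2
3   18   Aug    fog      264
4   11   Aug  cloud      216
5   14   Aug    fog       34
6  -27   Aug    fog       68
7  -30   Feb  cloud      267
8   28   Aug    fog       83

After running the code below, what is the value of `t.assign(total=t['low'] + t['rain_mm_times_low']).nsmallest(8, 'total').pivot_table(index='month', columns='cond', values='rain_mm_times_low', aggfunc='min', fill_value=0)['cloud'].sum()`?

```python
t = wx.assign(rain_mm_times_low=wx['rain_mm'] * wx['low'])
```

-9030

add column rain_mm_times_low = wx['rain_mm'] * wx['low']:
   low month   cond  rain_mm  rain_mm_times_low
0   -5   Aug  cloud      204              -1020
1   27   Feb    fog      120               3240
2  -30   Aug    fog        2                -60
3   18   Aug    fog      264               4752
4   11   Aug  cloud      216               2376
5   14   Aug    fog       34                476
6  -27   Aug    fog       68              -1836
7  -30   Feb  cloud      267              -8010
8   28   Aug    fog       83               2324
add column total = t['low'] + t['rain_mm_times_low']:
   low month   cond  rain_mm  rain_mm_times_low  total
0   -5   Aug  cloud      204              -1020  -1025
1   27   Feb    fog      120               3240   3267
2  -30   Aug    fog        2                -60    -90
3   18   Aug    fog      264               4752   4770
4   11   Aug  cloud      216               2376   2387
5   14   Aug    fog       34                476    490
6  -27   Aug    fog       68              -1836  -1863
7  -30   Feb  cloud      267              -8010  -8040
8   28   Aug    fog       83               2324   2352
take 8 rows with smallest total:
   low month   cond  rain_mm  rain_mm_times_low  total
7  -30   Feb  cloud      267              -8010  -8040
6  -27   Aug    fog       68              -1836  -1863
0   -5   Aug  cloud      204              -1020  -1025
2  -30   Aug    fog        2                -60    -90
5   14   Aug    fog       34                476    490
8   28   Aug    fog       83               2324   2352
4   11   Aug  cloud      216               2376   2387
1   27   Feb    fog      120               3240   3267
pivot: rows=month, cols=cond, min(rain_mm_times_low):
cond   cloud   fog
month             
Aug    -1020 -1836
Feb    -8010  3240
The sum of column 'cloud' is -9030.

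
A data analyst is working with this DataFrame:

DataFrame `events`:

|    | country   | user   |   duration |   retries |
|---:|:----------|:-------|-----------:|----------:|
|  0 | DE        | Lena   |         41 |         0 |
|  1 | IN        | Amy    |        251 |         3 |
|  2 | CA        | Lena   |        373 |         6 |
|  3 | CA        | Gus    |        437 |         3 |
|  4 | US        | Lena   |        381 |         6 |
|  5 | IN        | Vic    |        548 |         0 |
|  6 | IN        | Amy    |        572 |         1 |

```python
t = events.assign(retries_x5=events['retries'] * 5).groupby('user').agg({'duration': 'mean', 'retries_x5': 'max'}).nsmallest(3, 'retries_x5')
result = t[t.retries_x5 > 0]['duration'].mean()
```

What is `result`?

424.25

add column retries_x5 = events['retries'] * 5:
  country  user  duration  retries  retries_x5
0      DE  Lena        41        0           0
1      IN   Amy       251        3          15
2      CA  Lena       373        6          30
3      CA   Gus       437        3          15
4      US  Lena       381        6          30
5      IN   Vic       548        0           0
6      IN   Amy       572        1           5
group by user: mean(duration), max(retries_x5):
      duration  retries_x5
user                      
Amy      411.5          15
Gus      437.0          15
Lena     265.0          30
Vic      548.0           0
take 3 rows with smallest retries_x5:
      duration  retries_x5
user                      
Vic      548.0           0
Amy      411.5          15
Gus      437.0          15
filter rows where retries_x5 > 0:
      duration  retries_x5
user                      
Amy      411.5          15
Gus      437.0          15
mean of column 'duration' → 424.25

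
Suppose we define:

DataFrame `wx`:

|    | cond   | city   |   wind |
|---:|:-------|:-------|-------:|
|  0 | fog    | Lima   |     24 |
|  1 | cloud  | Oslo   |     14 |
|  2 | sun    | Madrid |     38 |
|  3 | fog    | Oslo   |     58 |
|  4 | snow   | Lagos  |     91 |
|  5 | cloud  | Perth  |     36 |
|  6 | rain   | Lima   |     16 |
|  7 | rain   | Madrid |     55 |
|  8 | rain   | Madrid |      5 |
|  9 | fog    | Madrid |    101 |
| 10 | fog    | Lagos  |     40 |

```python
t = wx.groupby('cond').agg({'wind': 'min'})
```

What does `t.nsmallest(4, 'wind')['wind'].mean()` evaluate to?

group by cond, min of wind:
       wind
cond       
cloud    14
fog      24
rain      5
snow     91
sun      38
take 4 rows with smallest wind:
       wind
cond       
rain      5
cloud    14
fog      24
sun      38

20.25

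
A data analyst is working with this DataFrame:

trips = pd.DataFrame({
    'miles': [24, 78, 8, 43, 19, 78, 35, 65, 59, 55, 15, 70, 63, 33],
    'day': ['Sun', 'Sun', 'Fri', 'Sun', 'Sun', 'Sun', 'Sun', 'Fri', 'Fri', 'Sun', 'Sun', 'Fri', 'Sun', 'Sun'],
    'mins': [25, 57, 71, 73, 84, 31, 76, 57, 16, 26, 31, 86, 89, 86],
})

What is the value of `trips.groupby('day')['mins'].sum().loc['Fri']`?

230

group by day, sum of mins:
day
Fri    230
Sun    578
Name: mins, dtype: int64
Taking the value at index 'Fri' gives 230.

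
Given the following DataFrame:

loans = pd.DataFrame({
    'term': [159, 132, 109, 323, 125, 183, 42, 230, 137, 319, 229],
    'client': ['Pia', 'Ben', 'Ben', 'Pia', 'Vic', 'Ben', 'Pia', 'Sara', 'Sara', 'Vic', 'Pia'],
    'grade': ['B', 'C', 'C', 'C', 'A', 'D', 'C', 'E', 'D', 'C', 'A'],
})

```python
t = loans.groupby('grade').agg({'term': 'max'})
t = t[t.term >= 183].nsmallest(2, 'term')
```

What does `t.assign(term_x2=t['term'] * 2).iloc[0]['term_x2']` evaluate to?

366

group by grade, max of term:
       term
grade      
A       229
B       159
C       323
D       183
E       230
filter rows where term >= 183:
       term
grade      
A       229
C       323
D       183
E       230
take 2 rows with smallest term:
       term
grade      
D       183
A       229
add column term_x2 = t['term'] * 2:
       term  term_x2
grade               
D       183      366
A       229      458
value at position 0, column 'term_x2' → 366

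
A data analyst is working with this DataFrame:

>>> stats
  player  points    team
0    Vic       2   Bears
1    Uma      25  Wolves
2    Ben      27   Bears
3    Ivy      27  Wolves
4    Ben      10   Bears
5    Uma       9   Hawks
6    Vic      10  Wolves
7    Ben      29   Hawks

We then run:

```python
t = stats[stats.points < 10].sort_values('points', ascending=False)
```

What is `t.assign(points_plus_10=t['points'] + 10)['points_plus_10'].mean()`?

filter rows where points < 10:
  player  points   team
0    Vic       2  Bears
5    Uma       9  Hawks
sort by points descending:
  player  points   team
5    Uma       9  Hawks
0    Vic       2  Bears
add column points_plus_10 = t['points'] + 10:
  player  points   team  points_plus_10
5    Uma       9  Hawks              19
0    Vic       2  Bears              12
The mean of column 'points_plus_10' is 15.5.

15.5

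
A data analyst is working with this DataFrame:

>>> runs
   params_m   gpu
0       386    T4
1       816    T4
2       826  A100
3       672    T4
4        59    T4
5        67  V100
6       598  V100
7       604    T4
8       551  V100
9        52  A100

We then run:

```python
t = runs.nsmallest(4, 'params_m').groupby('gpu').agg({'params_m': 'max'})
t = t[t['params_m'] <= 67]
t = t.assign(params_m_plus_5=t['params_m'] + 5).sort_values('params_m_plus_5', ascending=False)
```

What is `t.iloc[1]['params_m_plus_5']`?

take 4 rows with smallest params_m:
   params_m   gpu
9        52  A100
4        59    T4
5        67  V100
0       386    T4
group by gpu, max of params_m:
      params_m
gpu           
A100        52
T4         386
V100        67
filter rows where params_m <= 67:
      params_m
gpu           
A100        52
V100        67
add column params_m_plus_5 = t['params_m'] + 5:
      params_m  params_m_plus_5
gpu                            
A100        52               57
V100        67               72
sort by params_m_plus_5 descending:
      params_m  params_m_plus_5
gpu                            
V100        67               72
A100        52               57

57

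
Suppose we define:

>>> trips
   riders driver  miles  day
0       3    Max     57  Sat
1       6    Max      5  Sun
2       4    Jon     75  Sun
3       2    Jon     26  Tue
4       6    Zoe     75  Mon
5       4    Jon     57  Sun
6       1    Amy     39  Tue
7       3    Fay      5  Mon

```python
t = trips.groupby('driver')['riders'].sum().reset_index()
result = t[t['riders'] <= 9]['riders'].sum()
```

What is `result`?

19

group by driver, sum of riders:
driver
Amy     1
Fay     3
Jon    10
Max     9
Zoe     6
Name: riders, dtype: int64
reset_index():
  driver  riders
0    Amy       1
1    Fay       3
2    Jon      10
3    Max       9
4    Zoe       6
filter rows where riders <= 9:
  driver  riders
0    Amy       1
1    Fay       3
3    Max       9
4    Zoe       6
So sum() = 19.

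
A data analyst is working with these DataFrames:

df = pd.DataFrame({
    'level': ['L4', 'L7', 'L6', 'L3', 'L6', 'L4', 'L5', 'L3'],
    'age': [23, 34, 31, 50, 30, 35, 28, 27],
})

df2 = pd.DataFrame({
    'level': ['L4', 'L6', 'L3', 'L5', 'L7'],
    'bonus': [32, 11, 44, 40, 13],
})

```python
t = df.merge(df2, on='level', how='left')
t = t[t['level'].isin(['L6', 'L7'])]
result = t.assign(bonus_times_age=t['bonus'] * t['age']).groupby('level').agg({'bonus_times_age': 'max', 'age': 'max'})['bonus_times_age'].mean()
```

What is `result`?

merge on 'level' (how='left') → 8 rows:
  level  age  bonus
0    L4   23     32
1    L7   34     13
2    L6   31     11
3    L3   50     44
4    L6   30     11
5    L4   35     32
6    L5   28     40
7    L3   27     44
filter rows where level in ['L6', 'L7']:
  level  age  bonus
1    L7   34     13
2    L6   31     11
4    L6   30     11
add column bonus_times_age = t['bonus'] * t['age']:
  level  age  bonus  bonus_times_age
1    L7   34     13              442
2    L6   31     11              341
4    L6   30     11              330
group by level: max(bonus_times_age), max(age):
       bonus_times_age  age
level                      
L6                 341   31
L7                 442   34
mean of column 'bonus_times_age' → 391.5

391.5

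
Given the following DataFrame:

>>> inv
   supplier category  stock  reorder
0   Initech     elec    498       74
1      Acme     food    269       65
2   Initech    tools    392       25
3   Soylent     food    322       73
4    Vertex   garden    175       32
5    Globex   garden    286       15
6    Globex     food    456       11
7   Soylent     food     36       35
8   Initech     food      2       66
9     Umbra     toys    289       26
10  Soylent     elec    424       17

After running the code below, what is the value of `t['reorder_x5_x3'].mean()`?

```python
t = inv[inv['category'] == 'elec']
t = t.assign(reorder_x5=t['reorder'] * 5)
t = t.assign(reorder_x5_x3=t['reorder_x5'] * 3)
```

filter rows where category == 'elec':
   supplier category  stock  reorder
0   Initech     elec    498       74
10  Soylent     elec    424       17
add column reorder_x5 = t['reorder'] * 5:
   supplier category  stock  reorder  reorder_x5
0   Initech     elec    498       74         370
10  Soylent     elec    424       17          85
add column reorder_x5_x3 = t['reorder_x5'] * 3:
   supplier category  stock  reorder  reorder_x5  reorder_x5_x3
0   Initech     elec    498       74         370           1110
10  Soylent     elec    424       17          85            255
So mean() = 682.5.

682.5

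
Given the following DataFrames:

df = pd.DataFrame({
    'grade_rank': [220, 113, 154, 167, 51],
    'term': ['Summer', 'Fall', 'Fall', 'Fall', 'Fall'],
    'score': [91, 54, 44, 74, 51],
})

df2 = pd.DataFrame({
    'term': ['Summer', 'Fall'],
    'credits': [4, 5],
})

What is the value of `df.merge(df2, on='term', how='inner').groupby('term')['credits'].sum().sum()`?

merge on 'term' (how='inner') → 5 rows:
   grade_rank    term  score  credits
0         220  Summer     91        4
1         113    Fall     54        5
2         154    Fall     44        5
3         167    Fall     74        5
4          51    Fall     51        5
group by term, sum of credits:
term
Fall      20
Summer     4
Name: credits, dtype: int64
Finally, sum of the resulting series = 24.

24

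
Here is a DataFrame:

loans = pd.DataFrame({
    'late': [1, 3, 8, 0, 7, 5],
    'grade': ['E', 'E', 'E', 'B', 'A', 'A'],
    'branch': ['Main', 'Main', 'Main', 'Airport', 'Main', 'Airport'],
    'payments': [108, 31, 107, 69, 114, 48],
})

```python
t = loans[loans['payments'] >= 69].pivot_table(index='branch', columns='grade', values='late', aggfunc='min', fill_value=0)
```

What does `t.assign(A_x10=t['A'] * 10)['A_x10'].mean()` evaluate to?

35.0

filter rows where payments >= 69:
   late grade   branch  payments
0     1     E     Main       108
2     8     E     Main       107
3     0     B  Airport        69
4     7     A     Main       114
pivot: rows=branch, cols=grade, min(late):
grade    A  B  E
branch          
Airport  0  0  0
Main     7  0  1
add column A_x10 = t['A'] * 10:
grade    A  B  E  A_x10
branch                 
Airport  0  0  0      0
Main     7  0  1     70
Finally, mean of column 'A_x10' = 35.0.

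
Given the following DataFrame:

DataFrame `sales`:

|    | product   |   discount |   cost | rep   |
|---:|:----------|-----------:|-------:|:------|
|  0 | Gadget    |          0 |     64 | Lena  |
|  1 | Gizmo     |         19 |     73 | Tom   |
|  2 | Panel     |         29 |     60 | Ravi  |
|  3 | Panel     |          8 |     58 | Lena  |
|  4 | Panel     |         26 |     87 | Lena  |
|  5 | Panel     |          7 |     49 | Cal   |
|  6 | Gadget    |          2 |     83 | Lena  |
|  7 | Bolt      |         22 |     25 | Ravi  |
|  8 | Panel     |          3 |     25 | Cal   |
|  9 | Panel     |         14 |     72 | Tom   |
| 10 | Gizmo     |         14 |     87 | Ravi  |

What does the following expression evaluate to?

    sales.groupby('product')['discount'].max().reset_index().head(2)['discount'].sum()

24

group by product, max of discount:
product
Bolt      22
Gadget     2
Gizmo     19
Panel     29
Name: discount, dtype: int64
reset_index():
  product  discount
0    Bolt        22
1  Gadget         2
2   Gizmo        19
3   Panel        29
take first 2 rows:
  product  discount
0    Bolt        22
1  Gadget         2
Finally, sum of column 'discount' = 24.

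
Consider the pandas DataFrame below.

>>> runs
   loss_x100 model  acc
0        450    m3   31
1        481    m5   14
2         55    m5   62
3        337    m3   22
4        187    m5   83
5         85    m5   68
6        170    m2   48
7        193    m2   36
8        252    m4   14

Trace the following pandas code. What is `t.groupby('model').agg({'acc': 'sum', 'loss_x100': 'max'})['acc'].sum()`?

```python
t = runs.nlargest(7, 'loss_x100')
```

take 7 rows with largest loss_x100:
   loss_x100 model  acc
1        481    m5   14
0        450    m3   31
3        337    m3   22
8        252    m4   14
7        193    m2   36
4        187    m5   83
6        170    m2   48
group by model: sum(acc), max(loss_x100):
       acc  loss_x100
model                
m2      84        193
m3      53        450
m4      14        252
m5      97        481
Finally, sum of column 'acc' = 248.

248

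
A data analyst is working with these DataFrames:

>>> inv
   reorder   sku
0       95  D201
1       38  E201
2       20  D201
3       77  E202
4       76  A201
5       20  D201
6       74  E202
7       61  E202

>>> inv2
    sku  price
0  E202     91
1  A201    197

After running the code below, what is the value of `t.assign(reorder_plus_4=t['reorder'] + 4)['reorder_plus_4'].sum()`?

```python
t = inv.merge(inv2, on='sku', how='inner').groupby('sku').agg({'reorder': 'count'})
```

12

merge on 'sku' (how='inner') → 4 rows:
   reorder   sku  price
0       77  E202     91
1       76  A201    197
2       74  E202     91
3       61  E202     91
group by sku, count of reorder:
      reorder
sku          
A201        1
E202        3
add column reorder_plus_4 = t['reorder'] + 4:
      reorder  reorder_plus_4
sku                          
A201        1               5
E202        3               7
Finally, sum of column 'reorder_plus_4' = 12.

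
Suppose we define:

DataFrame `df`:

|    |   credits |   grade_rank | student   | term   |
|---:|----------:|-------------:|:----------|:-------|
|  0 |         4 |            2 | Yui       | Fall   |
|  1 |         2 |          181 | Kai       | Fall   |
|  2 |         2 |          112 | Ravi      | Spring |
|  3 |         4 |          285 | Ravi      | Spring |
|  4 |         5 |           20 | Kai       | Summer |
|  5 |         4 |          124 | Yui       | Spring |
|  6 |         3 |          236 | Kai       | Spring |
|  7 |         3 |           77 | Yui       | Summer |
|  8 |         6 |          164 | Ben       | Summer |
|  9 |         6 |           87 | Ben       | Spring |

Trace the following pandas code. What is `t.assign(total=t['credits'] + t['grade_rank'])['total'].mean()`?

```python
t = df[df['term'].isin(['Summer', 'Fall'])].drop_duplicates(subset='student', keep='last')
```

91.6666666667

filter rows where term in ['Summer', 'Fall']:
   credits  grade_rank student    term
0        4           2     Yui    Fall
1        2         181     Kai    Fall
4        5          20     Kai  Summer
7        3          77     Yui  Summer
8        6         164     Ben  Summer
drop duplicate student (keep=last):
   credits  grade_rank student    term
4        5          20     Kai  Summer
7        3          77     Yui  Summer
8        6         164     Ben  Summer
add column total = t['credits'] + t['grade_rank']:
   credits  grade_rank student    term  total
4        5          20     Kai  Summer     25
7        3          77     Yui  Summer     80
8        6         164     Ben  Summer    170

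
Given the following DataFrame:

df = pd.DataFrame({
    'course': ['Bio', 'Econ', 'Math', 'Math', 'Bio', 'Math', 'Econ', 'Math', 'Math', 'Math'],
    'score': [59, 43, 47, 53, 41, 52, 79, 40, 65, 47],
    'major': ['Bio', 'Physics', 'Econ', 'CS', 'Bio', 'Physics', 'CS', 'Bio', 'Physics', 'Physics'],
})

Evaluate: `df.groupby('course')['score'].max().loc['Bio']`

group by course, max of score:
course
Bio     59
Econ    79
Math    65
Name: score, dtype: int64
Reading off the value at index 'Bio', we get 59.

59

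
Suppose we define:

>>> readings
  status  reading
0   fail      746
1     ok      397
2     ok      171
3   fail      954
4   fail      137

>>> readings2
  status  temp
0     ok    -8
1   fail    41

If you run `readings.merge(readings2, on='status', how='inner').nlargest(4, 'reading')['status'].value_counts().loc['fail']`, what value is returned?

2

merge on 'status' (how='inner') → 5 rows:
  status  reading  temp
0   fail      746    41
1     ok      397    -8
2     ok      171    -8
3   fail      954    41
4   fail      137    41
take 4 rows with largest reading:
  status  reading  temp
3   fail      954    41
0   fail      746    41
1     ok      397    -8
2     ok      171    -8
value_counts of status:
status
fail    2
ok      2
Name: count, dtype: int64
Finally, value at index 'fail' = 2.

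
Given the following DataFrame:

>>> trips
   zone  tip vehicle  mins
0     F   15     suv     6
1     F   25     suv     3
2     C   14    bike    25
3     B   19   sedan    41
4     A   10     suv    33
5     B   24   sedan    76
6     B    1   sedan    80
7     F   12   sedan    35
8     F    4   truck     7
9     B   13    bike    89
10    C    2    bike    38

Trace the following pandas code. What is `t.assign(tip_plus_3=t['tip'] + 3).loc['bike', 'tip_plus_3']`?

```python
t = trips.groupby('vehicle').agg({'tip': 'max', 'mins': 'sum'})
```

group by vehicle: max(tip), sum(mins):
         tip  mins
vehicle           
bike      14   152
sedan     24   232
suv       25    42
truck      4     7
add column tip_plus_3 = t['tip'] + 3:
         tip  mins  tip_plus_3
vehicle                       
bike      14   152          17
sedan     24   232          27
suv       25    42          28
truck      4     7           7

17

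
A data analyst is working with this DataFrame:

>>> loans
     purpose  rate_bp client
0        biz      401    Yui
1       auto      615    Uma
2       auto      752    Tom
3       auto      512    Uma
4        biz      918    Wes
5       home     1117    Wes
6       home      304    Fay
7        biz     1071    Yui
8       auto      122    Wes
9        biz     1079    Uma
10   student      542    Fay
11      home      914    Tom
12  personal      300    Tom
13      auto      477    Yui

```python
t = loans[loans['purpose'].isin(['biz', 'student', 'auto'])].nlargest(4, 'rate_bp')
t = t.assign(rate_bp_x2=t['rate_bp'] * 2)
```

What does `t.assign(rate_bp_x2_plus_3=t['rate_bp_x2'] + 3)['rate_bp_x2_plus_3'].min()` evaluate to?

1507

filter rows where purpose in ['biz', 'student', 'auto']:
    purpose  rate_bp client
0       biz      401    Yui
1      auto      615    Uma
2      auto      752    Tom
3      auto      512    Uma
4       biz      918    Wes
7       biz     1071    Yui
8      auto      122    Wes
9       biz     1079    Uma
10  student      542    Fay
13     auto      477    Yui
take 4 rows with largest rate_bp:
  purpose  rate_bp client
9     biz     1079    Uma
7     biz     1071    Yui
4     biz      918    Wes
2    auto      752    Tom
add column rate_bp_x2 = t['rate_bp'] * 2:
  purpose  rate_bp client  rate_bp_x2
9     biz     1079    Uma        2158
7     biz     1071    Yui        2142
4     biz      918    Wes        1836
2    auto      752    Tom        1504
add column rate_bp_x2_plus_3 = t['rate_bp_x2'] + 3:
  purpose  rate_bp client  rate_bp_x2  rate_bp_x2_plus_3
9     biz     1079    Uma        2158               2161
7     biz     1071    Yui        2142               2145
4     biz      918    Wes        1836               1839
2    auto      752    Tom        1504               1507
min of column 'rate_bp_x2_plus_3' → 1507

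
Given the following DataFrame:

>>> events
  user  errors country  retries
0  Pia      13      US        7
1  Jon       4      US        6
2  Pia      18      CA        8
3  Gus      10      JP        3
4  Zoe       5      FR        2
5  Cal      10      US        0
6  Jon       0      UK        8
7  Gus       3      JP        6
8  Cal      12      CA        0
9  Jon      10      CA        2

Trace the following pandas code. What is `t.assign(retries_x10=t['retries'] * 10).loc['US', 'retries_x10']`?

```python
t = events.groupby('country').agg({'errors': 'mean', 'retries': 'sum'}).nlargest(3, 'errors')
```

130

group by country: mean(errors), sum(retries):
            errors  retries
country                    
CA       13.333333       10
FR        5.000000        2
JP        6.500000        9
UK        0.000000        8
US        9.000000       13
take 3 rows with largest errors:
            errors  retries
country                    
CA       13.333333       10
US        9.000000       13
JP        6.500000        9
add column retries_x10 = t['retries'] * 10:
            errors  retries  retries_x10
country                                 
CA       13.333333       10          100
US        9.000000       13          130
JP        6.500000        9           90
The value at row 'US', column 'retries_x10' is 130.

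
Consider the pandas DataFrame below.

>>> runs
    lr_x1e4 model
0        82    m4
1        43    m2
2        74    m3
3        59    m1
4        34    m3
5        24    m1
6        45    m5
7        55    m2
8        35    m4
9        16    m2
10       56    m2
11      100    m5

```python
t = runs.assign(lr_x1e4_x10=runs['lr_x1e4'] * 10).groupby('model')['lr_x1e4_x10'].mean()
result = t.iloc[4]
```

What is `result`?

add column lr_x1e4_x10 = runs['lr_x1e4'] * 10:
    lr_x1e4 model  lr_x1e4_x10
0        82    m4          820
1        43    m2          430
2        74    m3          740
3        59    m1          590
4        34    m3          340
5        24    m1          240
6        45    m5          450
7        55    m2          550
8        35    m4          350
9        16    m2          160
10       56    m2          560
11      100    m5         1000
group by model, mean of lr_x1e4_x10:
model
m1    415.0
m2    425.0
m3    540.0
m4    585.0
m5    725.0
Name: lr_x1e4_x10, dtype: float64
Then the value at position 4: 725.0

725.0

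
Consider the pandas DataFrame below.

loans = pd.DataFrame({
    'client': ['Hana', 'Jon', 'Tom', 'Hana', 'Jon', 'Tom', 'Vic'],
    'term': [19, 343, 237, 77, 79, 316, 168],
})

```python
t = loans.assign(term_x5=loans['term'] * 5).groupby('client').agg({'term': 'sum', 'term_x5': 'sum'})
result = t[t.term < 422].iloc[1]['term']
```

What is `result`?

add column term_x5 = loans['term'] * 5:
  client  term  term_x5
0   Hana    19       95
1    Jon   343     1715
2    Tom   237     1185
3   Hana    77      385
4    Jon    79      395
5    Tom   316     1580
6    Vic   168      840
group by client: sum(term), sum(term_x5):
        term  term_x5
client               
Hana      96      480
Jon      422     2110
Tom      553     2765
Vic      168      840
filter rows where term < 422:
        term  term_x5
client               
Hana      96      480
Vic      168      840
Then the value at position 1, column 'term': 168

168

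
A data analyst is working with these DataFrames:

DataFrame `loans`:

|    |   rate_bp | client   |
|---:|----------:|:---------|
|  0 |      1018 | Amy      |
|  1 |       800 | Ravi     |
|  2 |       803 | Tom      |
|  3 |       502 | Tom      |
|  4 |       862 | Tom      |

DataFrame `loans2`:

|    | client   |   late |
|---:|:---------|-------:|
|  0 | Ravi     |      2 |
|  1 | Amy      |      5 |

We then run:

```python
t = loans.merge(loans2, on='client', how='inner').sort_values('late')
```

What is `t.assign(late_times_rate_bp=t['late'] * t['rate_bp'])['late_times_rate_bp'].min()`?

1600

merge on 'client' (how='inner') → 2 rows:
   rate_bp client  late
0     1018    Amy     5
1      800   Ravi     2
sort by late:
   rate_bp client  late
1      800   Ravi     2
0     1018    Amy     5
add column late_times_rate_bp = t['late'] * t['rate_bp']:
   rate_bp client  late  late_times_rate_bp
1      800   Ravi     2                1600
0     1018    Amy     5                5090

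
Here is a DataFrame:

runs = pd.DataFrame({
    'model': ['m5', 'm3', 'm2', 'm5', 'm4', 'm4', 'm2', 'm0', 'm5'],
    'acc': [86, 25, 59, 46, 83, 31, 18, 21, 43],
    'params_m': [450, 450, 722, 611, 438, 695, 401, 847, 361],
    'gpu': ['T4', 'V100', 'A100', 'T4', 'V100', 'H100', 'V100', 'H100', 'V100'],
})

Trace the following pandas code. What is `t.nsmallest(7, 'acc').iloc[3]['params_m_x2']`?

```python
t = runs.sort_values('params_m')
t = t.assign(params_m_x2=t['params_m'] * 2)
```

sort by params_m:
  model  acc  params_m   gpu
8    m5   43       361  V100
6    m2   18       401  V100
4    m4   83       438  V100
0    m5   86       450    T4
1    m3   25       450  V100
3    m5   46       611    T4
5    m4   31       695  H100
2    m2   59       722  A100
7    m0   21       847  H100
add column params_m_x2 = t['params_m'] * 2:
  model  acc  params_m   gpu  params_m_x2
8    m5   43       361  V100          722
6    m2   18       401  V100          802
4    m4   83       438  V100          876
0    m5   86       450    T4          900
1    m3   25       450  V100          900
3    m5   46       611    T4         1222
5    m4   31       695  H100         1390
2    m2   59       722  A100         1444
7    m0   21       847  H100         1694
take 7 rows with smallest acc:
  model  acc  params_m   gpu  params_m_x2
6    m2   18       401  V100          802
7    m0   21       847  H100         1694
1    m3   25       450  V100          900
5    m4   31       695  H100         1390
8    m5   43       361  V100          722
3    m5   46       611    T4         1222
2    m2   59       722  A100         1444
Reading off the value at position 3, column 'params_m_x2', we get 1390.

1390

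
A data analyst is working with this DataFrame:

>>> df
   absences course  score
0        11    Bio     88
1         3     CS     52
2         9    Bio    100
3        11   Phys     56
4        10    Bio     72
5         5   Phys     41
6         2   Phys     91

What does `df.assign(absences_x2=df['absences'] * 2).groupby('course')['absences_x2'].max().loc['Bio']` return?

22

add column absences_x2 = df['absences'] * 2:
   absences course  score  absences_x2
0        11    Bio     88           22
1         3     CS     52            6
2         9    Bio    100           18
3        11   Phys     56           22
4        10    Bio     72           20
5         5   Phys     41           10
6         2   Phys     91            4
group by course, max of absences_x2:
course
Bio     22
CS       6
Phys    22
Name: absences_x2, dtype: int64
value at index 'Bio' → 22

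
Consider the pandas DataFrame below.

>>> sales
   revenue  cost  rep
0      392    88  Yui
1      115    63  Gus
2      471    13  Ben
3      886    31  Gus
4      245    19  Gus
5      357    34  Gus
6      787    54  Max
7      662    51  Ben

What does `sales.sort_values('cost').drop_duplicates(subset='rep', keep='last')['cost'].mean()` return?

sort by cost:
   revenue  cost  rep
2      471    13  Ben
4      245    19  Gus
3      886    31  Gus
5      357    34  Gus
7      662    51  Ben
6      787    54  Max
1      115    63  Gus
0      392    88  Yui
drop duplicate rep (keep=last):
   revenue  cost  rep
7      662    51  Ben
6      787    54  Max
1      115    63  Gus
0      392    88  Yui
Then the mean of column 'cost': 64.0

64.0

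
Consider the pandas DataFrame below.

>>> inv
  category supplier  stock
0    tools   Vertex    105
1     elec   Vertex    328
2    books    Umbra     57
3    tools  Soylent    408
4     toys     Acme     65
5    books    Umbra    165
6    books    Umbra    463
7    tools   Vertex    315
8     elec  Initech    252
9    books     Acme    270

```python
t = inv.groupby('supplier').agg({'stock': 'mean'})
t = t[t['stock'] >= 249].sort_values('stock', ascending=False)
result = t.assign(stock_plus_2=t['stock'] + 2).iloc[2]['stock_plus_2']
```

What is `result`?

group by supplier, mean of stock:
               stock
supplier            
Acme      167.500000
Initech   252.000000
Soylent   408.000000
Umbra     228.333333
Vertex    249.333333
filter rows where stock >= 249:
               stock
supplier            
Initech   252.000000
Soylent   408.000000
Vertex    249.333333
sort by stock descending:
               stock
supplier            
Soylent   408.000000
Initech   252.000000
Vertex    249.333333
add column stock_plus_2 = t['stock'] + 2:
               stock  stock_plus_2
supplier                          
Soylent   408.000000    410.000000
Initech   252.000000    254.000000
Vertex    249.333333    251.333333
Taking the value at position 2, column 'stock_plus_2' gives 251.333333333.

251.333333333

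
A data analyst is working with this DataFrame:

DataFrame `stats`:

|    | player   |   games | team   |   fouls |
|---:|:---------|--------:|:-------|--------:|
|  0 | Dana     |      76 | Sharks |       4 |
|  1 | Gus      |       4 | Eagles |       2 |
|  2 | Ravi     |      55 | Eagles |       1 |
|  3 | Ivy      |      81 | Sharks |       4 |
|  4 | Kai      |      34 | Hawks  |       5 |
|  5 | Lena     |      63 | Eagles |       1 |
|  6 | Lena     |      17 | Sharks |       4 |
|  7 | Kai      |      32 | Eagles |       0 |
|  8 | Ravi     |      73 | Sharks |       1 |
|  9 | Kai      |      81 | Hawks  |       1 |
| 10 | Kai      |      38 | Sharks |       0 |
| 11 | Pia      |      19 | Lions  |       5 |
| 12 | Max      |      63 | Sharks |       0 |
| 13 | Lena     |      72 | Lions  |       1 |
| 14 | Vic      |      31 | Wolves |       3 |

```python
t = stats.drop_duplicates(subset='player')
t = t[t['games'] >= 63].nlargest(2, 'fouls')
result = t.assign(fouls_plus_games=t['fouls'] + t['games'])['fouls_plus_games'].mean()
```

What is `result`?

82.5

drop duplicate player (keep=first):
   player  games    team  fouls
0    Dana     76  Sharks      4
1     Gus      4  Eagles      2
2    Ravi     55  Eagles      1
3     Ivy     81  Sharks      4
4     Kai     34   Hawks      5
5    Lena     63  Eagles      1
11    Pia     19   Lions      5
12    Max     63  Sharks      0
14    Vic     31  Wolves      3
filter rows where games >= 63:
   player  games    team  fouls
0    Dana     76  Sharks      4
3     Ivy     81  Sharks      4
5    Lena     63  Eagles      1
12    Max     63  Sharks      0
take 2 rows with largest fouls:
  player  games    team  fouls
0   Dana     76  Sharks      4
3    Ivy     81  Sharks      4
add column fouls_plus_games = t['fouls'] + t['games']:
  player  games    team  fouls  fouls_plus_games
0   Dana     76  Sharks      4                80
3    Ivy     81  Sharks      4                85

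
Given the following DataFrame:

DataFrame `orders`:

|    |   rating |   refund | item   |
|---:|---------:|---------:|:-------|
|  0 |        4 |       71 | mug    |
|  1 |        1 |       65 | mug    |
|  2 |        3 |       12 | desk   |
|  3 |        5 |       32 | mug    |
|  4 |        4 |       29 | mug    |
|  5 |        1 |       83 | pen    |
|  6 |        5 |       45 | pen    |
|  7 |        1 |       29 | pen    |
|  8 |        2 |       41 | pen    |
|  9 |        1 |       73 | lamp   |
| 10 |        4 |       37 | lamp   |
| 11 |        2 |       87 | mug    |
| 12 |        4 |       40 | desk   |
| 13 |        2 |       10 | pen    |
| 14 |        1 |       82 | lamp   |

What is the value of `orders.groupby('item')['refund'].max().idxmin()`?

desk

group by item, max of refund:
item
desk    40
lamp    82
mug     87
pen     83
Name: refund, dtype: int64
So idxmin() = desk.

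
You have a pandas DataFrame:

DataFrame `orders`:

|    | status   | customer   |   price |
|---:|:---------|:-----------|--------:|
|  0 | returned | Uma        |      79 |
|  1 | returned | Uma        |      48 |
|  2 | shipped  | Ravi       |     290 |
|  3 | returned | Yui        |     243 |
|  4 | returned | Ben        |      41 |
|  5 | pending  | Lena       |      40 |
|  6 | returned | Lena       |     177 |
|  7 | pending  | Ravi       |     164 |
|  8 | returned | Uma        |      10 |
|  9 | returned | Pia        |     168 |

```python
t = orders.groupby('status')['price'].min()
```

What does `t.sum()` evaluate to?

340

group by status, min of price:
status
pending      40
returned     10
shipped     290
Name: price, dtype: int64
So sum() = 340.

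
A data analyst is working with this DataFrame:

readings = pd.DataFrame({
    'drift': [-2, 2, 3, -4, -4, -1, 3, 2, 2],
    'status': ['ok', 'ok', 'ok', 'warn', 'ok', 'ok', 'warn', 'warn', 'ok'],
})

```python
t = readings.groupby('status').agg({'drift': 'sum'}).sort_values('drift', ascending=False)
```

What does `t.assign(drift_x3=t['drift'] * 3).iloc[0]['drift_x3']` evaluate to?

group by status, sum of drift:
        drift
status       
ok          0
warn        1
sort by drift descending:
        drift
status       
warn        1
ok          0
add column drift_x3 = t['drift'] * 3:
        drift  drift_x3
status                 
warn        1         3
ok          0         0
The value at position 0, column 'drift_x3' is 3.

3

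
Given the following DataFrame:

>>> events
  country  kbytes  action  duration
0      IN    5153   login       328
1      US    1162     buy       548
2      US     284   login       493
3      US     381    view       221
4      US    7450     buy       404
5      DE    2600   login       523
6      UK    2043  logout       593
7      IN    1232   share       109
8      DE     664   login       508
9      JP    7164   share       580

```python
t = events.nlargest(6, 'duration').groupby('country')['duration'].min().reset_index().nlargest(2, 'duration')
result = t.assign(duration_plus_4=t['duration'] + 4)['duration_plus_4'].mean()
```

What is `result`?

590.5

take 6 rows with largest duration:
  country  kbytes  action  duration
6      UK    2043  logout       593
9      JP    7164   share       580
1      US    1162     buy       548
5      DE    2600   login       523
8      DE     664   login       508
2      US     284   login       493
group by country, min of duration:
country
DE    508
JP    580
UK    593
US    493
Name: duration, dtype: int64
reset_index():
  country  duration
0      DE       508
1      JP       580
2      UK       593
3      US       493
take 2 rows with largest duration:
  country  duration
2      UK       593
1      JP       580
add column duration_plus_4 = t['duration'] + 4:
  country  duration  duration_plus_4
2      UK       593              597
1      JP       580              584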